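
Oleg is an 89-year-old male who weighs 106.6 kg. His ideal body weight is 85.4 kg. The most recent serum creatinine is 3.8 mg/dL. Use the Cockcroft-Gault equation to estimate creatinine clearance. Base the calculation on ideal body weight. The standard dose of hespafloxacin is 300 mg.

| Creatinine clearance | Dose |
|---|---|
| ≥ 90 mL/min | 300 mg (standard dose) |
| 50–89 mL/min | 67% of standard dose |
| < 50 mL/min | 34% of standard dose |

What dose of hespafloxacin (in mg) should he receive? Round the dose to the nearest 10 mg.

CrCl = (140 − 89) × 85.4 / (72 × 3.8) = 4355.4 / 273.60 ≈ 15.9 mL/min
CrCl ≈ 16 mL/min → bracket < 50 mL/min.
34% of 300 mg = 102 mg → 100 mg

100 mg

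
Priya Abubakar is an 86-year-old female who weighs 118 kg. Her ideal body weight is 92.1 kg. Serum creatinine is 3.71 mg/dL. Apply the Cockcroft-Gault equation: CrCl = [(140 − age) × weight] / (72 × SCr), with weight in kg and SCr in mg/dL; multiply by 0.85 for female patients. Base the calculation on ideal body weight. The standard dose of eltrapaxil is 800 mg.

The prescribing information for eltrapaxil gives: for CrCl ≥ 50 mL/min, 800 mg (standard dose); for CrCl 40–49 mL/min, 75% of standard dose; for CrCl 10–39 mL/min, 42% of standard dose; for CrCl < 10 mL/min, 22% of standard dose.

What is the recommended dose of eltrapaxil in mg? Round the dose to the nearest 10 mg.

CrCl = (140 − 86) × 92.1 / (72 × 3.71) × 0.85 = 4973.4 / 267.12 × 0.85 ≈ 15.8 mL/min
CrCl ≈ 16 mL/min → bracket 10–39 mL/min.
42% of 800 mg = 336 mg → 340 mg

340 mg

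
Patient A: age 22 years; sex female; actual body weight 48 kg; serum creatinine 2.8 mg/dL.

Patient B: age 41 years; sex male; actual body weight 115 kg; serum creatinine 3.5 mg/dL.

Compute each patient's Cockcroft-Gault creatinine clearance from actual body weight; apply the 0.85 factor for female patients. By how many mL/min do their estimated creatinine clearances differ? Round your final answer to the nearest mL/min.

Patient A: CrCl = (140 − 22) × 48 / (72 × 2.8) × 0.85 = 5664.0 / 201.60 × 0.85 ≈ 23.9 mL/min
Patient B: CrCl = (140 − 41) × 115 / (72 × 3.5) = 11385.0 / 252.00 ≈ 45.2 mL/min
|23.9 − 45.2| = 21.3 mL/min

21 mL/min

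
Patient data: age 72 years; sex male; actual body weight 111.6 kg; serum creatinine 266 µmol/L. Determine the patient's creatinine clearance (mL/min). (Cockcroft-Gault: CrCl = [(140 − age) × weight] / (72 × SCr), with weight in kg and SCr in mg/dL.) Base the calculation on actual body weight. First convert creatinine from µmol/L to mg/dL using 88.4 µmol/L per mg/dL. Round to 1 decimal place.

SCr = 266 / 88.4 = 3.009 mg/dL
CrCl = (140 − 72) × 111.6 / (72 × 3.009) = 7588.8 / 216.65 ≈ 35.0 mL/min

35.0 mL/min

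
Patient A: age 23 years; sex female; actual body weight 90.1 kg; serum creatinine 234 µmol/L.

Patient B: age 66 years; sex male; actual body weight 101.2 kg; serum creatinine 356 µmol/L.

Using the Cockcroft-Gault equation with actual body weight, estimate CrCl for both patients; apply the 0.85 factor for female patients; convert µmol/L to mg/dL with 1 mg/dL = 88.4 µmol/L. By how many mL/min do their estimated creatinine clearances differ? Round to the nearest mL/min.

Patient A: SCr = 234 / 88.4 = 2.647 mg/dL
Patient A: CrCl = (140 − 23) × 90.1 / (72 × 2.647) × 0.85 = 10541.7 / 190.58 × 0.85 ≈ 47.0 mL/min
Patient B: SCr = 356 / 88.4 = 4.027 mg/dL
Patient B: CrCl = (140 − 66) × 101.2 / (72 × 4.027) = 7488.8 / 289.94 ≈ 25.8 mL/min
|47.0 − 25.8| = 21.2 mL/min

21 mL/min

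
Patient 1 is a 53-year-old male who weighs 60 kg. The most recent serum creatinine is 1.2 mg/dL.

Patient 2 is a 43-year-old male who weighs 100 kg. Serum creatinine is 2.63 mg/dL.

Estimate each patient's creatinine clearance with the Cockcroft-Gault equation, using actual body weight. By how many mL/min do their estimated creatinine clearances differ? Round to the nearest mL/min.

Patient 1: CrCl = (140 − 53) × 60 / (72 × 1.2) = 5220.0 / 86.40 ≈ 60.4 mL/min
Patient 2: CrCl = (140 − 43) × 100 / (72 × 2.63) = 9700.0 / 189.36 ≈ 51.2 mL/min
|60.4 − 51.2| = 9.2 mL/min

9 mL/min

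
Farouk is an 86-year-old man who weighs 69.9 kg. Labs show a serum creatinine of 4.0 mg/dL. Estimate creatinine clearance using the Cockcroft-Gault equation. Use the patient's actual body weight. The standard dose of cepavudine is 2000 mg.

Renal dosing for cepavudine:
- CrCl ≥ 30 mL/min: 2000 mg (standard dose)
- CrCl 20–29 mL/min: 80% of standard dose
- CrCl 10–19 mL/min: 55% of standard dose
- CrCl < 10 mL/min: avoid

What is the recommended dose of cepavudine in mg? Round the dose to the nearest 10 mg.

CrCl = (140 − 86) × 69.9 / (72 × 4) = 3774.6 / 288.00 ≈ 13.1 mL/min
CrCl ≈ 13 mL/min → bracket 10–19 mL/min.
55% of 2000 mg = 1100 mg

1100 mg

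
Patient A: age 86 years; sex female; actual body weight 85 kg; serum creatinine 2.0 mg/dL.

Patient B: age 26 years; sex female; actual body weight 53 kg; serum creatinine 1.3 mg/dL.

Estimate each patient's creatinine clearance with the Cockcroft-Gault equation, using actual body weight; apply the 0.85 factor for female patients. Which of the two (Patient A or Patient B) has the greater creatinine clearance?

Patient B

Patient A: CrCl = (140 − 86) × 85 / (72 × 2) × 0.85 = 4590.0 / 144.00 × 0.85 ≈ 27.1 mL/min
Patient B: CrCl = (140 − 26) × 53 / (72 × 1.3) × 0.85 = 6042.0 / 93.60 × 0.85 ≈ 54.9 mL/min
27.1 vs 54.9 mL/min → Patient B is higher.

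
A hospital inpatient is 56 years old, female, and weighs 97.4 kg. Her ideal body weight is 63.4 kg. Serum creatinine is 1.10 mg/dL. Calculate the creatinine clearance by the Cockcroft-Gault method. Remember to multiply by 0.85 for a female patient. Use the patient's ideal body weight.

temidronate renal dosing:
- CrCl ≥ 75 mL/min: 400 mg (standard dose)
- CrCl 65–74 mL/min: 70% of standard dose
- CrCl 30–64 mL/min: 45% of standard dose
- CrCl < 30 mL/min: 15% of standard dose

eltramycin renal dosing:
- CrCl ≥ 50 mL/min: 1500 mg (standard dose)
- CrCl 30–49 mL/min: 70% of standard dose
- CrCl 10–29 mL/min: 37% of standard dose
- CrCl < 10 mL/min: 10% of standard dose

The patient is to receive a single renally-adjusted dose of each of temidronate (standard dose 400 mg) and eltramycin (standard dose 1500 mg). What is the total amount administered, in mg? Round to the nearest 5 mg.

CrCl = (140 − 56) × 63.4 / (72 × 1.1) × 0.85 = 5325.6 / 79.20 × 0.85 ≈ 57.2 mL/min
CrCl ≈ 57 mL/min.
temidronate: 30–64 mL/min → 45% of 400 mg = 180 mg.
eltramycin: ≥ 50 mL/min → 100% of 1500 mg = 1500 mg.
Total = 180 + 1500 = 1680 mg.

1680 mg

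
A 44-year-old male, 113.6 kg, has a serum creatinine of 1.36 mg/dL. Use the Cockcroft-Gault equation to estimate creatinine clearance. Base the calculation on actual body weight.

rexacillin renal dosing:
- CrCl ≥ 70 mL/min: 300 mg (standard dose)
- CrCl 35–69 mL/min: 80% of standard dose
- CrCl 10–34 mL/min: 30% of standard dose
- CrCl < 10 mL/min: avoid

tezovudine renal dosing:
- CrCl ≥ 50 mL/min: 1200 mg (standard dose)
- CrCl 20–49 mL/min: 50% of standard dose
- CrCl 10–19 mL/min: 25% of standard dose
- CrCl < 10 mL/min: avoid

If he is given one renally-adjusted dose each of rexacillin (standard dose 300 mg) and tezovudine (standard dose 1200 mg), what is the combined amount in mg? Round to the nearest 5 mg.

1500 mg

CrCl = (140 − 44) × 113.6 / (72 × 1.36) = 10905.6 / 97.92 ≈ 111.4 mL/min
CrCl ≈ 111 mL/min.
rexacillin: ≥ 70 mL/min → 100% of 300 mg = 300 mg.
tezovudine: ≥ 50 mL/min → 100% of 1200 mg = 1200 mg.
Total = 300 + 1200 = 1500 mg.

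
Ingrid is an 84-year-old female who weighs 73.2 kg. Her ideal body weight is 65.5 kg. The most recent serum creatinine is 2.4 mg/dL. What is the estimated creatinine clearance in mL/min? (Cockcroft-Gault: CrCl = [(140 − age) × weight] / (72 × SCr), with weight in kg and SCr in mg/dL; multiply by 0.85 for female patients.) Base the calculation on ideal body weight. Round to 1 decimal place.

CrCl = (140 − 84) × 65.5 / (72 × 2.4) × 0.85 = 3668.0 / 172.80 × 0.85 ≈ 18.0 mL/min

18.0 mL/min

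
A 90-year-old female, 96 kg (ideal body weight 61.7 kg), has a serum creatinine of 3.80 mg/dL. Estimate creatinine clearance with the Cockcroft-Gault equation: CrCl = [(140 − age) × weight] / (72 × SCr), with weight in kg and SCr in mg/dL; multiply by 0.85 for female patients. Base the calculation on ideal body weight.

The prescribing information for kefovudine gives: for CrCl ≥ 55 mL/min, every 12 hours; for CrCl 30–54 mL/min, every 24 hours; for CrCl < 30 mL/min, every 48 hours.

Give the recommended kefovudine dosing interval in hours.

CrCl = (140 − 90) × 61.7 / (72 × 3.8) × 0.85 = 3085.0 / 273.60 × 0.85 ≈ 9.6 mL/min
CrCl ≈ 10 mL/min → bracket < 30 mL/min → every 48 hours.

every 48 hours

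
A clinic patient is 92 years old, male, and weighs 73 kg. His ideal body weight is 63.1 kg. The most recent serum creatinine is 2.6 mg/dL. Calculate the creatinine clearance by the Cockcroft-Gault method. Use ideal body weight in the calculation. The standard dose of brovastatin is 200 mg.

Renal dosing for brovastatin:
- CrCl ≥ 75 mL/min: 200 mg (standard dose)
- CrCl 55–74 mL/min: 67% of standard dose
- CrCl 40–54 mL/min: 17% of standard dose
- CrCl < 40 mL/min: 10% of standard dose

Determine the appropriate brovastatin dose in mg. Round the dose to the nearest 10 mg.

CrCl = (140 − 92) × 63.1 / (72 × 2.6) = 3028.8 / 187.20 ≈ 16.2 mL/min
CrCl ≈ 16 mL/min → bracket < 40 mL/min.
10% of 200 mg = 20 mg

20 mg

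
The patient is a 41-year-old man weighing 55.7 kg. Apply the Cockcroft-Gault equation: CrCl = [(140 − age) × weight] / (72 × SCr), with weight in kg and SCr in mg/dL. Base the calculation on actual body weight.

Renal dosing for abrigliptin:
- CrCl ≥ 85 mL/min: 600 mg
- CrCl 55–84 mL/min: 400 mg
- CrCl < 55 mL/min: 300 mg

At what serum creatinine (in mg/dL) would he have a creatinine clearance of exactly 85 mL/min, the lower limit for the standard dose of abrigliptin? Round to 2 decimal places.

Standard dose requires CrCl ≥ 85 mL/min.
Set (140 − 41) × 55.7 / (72 × SCr) = 85
SCr = (140 − 41) × 55.7 / (72 × 85) = 0.901 mg/dL

0.90 mg/dL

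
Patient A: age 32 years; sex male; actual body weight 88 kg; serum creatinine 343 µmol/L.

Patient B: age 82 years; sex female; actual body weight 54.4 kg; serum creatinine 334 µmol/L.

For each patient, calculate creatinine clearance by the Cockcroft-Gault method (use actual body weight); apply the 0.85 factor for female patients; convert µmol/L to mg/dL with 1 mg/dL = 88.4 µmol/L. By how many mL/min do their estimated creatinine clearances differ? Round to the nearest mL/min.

24 mL/min

Patient A: SCr = 343 / 88.4 = 3.88 mg/dL
Patient A: CrCl = (140 − 32) × 88 / (72 × 3.88) = 9504.0 / 279.36 ≈ 34.0 mL/min
Patient B: SCr = 334 / 88.4 = 3.778 mg/dL
Patient B: CrCl = (140 − 82) × 54.4 / (72 × 3.778) × 0.85 = 3155.2 / 272.02 × 0.85 ≈ 9.9 mL/min
|34.0 − 9.9| = 24.1 mL/min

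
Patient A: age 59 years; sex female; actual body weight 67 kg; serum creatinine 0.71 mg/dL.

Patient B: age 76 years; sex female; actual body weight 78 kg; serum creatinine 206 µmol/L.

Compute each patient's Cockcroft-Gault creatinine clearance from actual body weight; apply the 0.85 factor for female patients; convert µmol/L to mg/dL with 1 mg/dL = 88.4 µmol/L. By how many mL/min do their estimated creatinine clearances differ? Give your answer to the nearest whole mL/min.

65 mL/min

Patient A: CrCl = (140 − 59) × 67 / (72 × 0.71) × 0.85 = 5427.0 / 51.12 × 0.85 ≈ 90.2 mL/min
Patient B: SCr = 206 / 88.4 = 2.33 mg/dL
Patient B: CrCl = (140 − 76) × 78 / (72 × 2.33) × 0.85 = 4992.0 / 167.76 × 0.85 ≈ 25.3 mL/min
|90.2 − 25.3| = 64.9 mL/min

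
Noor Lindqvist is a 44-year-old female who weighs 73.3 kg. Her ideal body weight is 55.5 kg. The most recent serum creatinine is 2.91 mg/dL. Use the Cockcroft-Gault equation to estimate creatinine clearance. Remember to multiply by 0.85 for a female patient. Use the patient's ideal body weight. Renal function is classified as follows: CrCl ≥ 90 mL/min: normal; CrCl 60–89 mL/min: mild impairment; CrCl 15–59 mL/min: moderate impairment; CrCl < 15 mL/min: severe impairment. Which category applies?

CrCl = (140 − 44) × 55.5 / (72 × 2.91) × 0.85 = 5328.0 / 209.52 × 0.85 ≈ 21.6 mL/min
22 mL/min falls in the 'moderate impairment' range.

moderate impairment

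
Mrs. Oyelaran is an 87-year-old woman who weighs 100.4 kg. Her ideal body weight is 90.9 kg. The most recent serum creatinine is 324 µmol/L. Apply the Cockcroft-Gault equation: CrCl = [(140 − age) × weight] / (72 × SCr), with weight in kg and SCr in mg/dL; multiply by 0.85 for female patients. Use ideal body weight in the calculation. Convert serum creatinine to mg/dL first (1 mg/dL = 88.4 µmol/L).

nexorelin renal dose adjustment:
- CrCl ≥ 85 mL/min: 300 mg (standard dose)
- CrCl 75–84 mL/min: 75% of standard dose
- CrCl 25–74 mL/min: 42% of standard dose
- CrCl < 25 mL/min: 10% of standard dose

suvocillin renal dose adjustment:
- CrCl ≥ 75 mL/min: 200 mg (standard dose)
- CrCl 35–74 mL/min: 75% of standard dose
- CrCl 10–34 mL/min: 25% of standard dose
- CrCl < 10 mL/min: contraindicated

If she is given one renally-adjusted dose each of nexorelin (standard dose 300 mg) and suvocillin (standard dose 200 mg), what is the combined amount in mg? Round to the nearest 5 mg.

SCr = 324 / 88.4 = 3.665 mg/dL
CrCl = (140 − 87) × 90.9 / (72 × 3.665) × 0.85 = 4817.7 / 263.88 × 0.85 ≈ 15.5 mL/min
CrCl ≈ 16 mL/min.
nexorelin: < 25 mL/min → 10% of 300 mg = 30 mg.
suvocillin: 10–34 mL/min → 25% of 200 mg = 50 mg.
Total = 30 + 50 = 80 mg.

80 mg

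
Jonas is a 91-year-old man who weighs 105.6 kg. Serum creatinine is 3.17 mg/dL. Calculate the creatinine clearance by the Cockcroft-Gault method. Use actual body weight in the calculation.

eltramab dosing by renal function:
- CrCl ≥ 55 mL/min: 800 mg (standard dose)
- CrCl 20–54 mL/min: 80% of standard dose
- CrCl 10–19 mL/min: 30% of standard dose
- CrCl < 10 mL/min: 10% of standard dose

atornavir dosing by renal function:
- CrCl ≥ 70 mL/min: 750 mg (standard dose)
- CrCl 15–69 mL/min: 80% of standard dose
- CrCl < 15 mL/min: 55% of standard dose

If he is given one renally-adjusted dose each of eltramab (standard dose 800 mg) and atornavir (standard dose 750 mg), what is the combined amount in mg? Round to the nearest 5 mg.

1240 mg

CrCl = (140 − 91) × 105.6 / (72 × 3.17) = 5174.4 / 228.24 ≈ 22.7 mL/min
CrCl ≈ 23 mL/min.
eltramab: 20–54 mL/min → 80% of 800 mg = 640 mg.
atornavir: 15–69 mL/min → 80% of 750 mg = 600 mg.
Total = 640 + 600 = 1240 mg.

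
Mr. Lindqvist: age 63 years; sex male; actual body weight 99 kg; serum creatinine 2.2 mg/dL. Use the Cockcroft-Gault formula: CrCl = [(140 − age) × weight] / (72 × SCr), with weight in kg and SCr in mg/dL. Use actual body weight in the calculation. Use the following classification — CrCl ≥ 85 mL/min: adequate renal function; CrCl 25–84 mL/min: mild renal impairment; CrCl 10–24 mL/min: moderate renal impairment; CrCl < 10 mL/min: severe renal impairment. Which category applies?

mild renal impairment

CrCl = (140 − 63) × 99 / (72 × 2.2) = 7623.0 / 158.40 ≈ 48.1 mL/min
48 mL/min falls in the 'mild renal impairment' range.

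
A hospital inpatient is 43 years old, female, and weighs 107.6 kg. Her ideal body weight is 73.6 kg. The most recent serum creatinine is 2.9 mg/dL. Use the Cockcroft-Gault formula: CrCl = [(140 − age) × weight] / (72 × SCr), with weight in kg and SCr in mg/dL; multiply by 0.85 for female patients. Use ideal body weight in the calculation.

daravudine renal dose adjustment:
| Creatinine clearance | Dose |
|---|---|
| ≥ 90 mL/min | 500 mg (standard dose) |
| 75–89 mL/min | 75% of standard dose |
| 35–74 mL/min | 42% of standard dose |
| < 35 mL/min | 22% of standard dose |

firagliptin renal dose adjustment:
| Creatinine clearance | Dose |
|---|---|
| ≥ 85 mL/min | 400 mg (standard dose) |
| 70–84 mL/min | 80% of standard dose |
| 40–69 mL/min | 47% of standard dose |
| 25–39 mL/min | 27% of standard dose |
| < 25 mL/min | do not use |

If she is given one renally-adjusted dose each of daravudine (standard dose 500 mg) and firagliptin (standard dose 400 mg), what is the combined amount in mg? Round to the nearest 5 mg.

220 mg

CrCl = (140 − 43) × 73.6 / (72 × 2.9) × 0.85 = 7139.2 / 208.80 × 0.85 ≈ 29.1 mL/min
CrCl ≈ 29 mL/min.
daravudine: < 35 mL/min → 22% of 500 mg = 110 mg.
firagliptin: 25–39 mL/min → 27% of 400 mg = 108 mg.
Total = 110 + 108 = 218 mg.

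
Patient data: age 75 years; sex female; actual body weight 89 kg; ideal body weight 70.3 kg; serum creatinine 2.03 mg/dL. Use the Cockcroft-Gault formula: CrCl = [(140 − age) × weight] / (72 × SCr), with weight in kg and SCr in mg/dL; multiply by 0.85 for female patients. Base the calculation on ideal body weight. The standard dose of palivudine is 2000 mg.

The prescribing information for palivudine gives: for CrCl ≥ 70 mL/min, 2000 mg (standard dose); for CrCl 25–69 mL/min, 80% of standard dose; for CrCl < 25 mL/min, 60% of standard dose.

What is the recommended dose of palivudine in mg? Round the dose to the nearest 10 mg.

CrCl = (140 − 75) × 70.3 / (72 × 2.03) × 0.85 = 4569.5 / 146.16 × 0.85 ≈ 26.6 mL/min
CrCl ≈ 27 mL/min → bracket 25–69 mL/min.
80% of 2000 mg = 1600 mg

1600 mg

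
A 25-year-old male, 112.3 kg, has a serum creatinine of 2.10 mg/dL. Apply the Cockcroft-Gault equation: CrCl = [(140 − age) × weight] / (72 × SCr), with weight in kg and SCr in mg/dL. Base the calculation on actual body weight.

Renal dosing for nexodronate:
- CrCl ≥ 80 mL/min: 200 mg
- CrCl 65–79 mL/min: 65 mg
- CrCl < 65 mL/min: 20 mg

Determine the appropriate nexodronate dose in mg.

CrCl = (140 − 25) × 112.3 / (72 × 2.1) = 12914.5 / 151.20 ≈ 85.4 mL/min
CrCl ≈ 85 mL/min → bracket ≥ 80 mL/min.
Dose for this bracket: 200 mg.

200 mg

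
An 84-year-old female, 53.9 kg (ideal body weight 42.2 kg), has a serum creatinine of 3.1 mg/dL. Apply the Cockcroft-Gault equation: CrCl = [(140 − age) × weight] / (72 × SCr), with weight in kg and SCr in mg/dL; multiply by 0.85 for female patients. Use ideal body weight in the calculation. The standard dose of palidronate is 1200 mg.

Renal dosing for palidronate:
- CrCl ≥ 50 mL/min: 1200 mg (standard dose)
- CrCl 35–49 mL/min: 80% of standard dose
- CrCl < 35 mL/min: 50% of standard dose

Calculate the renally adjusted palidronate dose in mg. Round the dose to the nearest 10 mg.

CrCl = (140 − 84) × 42.2 / (72 × 3.1) × 0.85 = 2363.2 / 223.20 × 0.85 ≈ 9.0 mL/min
CrCl ≈ 9 mL/min → bracket < 35 mL/min.
50% of 1200 mg = 600 mg

600 mg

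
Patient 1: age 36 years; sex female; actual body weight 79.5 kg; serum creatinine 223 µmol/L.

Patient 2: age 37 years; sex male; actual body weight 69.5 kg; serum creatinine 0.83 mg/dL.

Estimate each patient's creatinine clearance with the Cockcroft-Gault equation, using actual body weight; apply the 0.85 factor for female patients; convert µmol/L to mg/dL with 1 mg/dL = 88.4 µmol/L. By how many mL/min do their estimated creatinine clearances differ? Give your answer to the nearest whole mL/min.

Patient 1: SCr = 223 / 88.4 = 2.523 mg/dL
Patient 1: CrCl = (140 − 36) × 79.5 / (72 × 2.523) × 0.85 = 8268.0 / 181.66 × 0.85 ≈ 38.7 mL/min
Patient 2: CrCl = (140 − 37) × 69.5 / (72 × 0.83) = 7158.5 / 59.76 ≈ 119.8 mL/min
|38.7 − 119.8| = 81.1 mL/min

81 mL/min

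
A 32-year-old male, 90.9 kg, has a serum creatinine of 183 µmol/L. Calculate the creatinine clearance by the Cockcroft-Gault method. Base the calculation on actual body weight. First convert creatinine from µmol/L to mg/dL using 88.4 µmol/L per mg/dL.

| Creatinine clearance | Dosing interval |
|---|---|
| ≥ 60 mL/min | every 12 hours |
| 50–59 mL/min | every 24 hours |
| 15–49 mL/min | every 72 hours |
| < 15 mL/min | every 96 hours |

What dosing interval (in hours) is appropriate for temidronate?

every 12 hours

SCr = 183 / 88.4 = 2.07 mg/dL
CrCl = (140 − 32) × 90.9 / (72 × 2.07) = 9817.2 / 149.04 ≈ 65.9 mL/min
CrCl ≈ 66 mL/min → bracket ≥ 60 mL/min → every 12 hours.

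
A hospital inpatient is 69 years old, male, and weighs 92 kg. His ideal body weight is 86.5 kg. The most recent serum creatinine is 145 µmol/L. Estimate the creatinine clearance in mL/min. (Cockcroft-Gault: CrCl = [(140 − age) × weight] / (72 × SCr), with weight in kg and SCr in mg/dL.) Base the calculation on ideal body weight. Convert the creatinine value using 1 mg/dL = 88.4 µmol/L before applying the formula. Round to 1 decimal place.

SCr = 145 / 88.4 = 1.64 mg/dL
CrCl = (140 − 69) × 86.5 / (72 × 1.64) = 6141.5 / 118.08 ≈ 52.0 mL/min

52.0 mL/min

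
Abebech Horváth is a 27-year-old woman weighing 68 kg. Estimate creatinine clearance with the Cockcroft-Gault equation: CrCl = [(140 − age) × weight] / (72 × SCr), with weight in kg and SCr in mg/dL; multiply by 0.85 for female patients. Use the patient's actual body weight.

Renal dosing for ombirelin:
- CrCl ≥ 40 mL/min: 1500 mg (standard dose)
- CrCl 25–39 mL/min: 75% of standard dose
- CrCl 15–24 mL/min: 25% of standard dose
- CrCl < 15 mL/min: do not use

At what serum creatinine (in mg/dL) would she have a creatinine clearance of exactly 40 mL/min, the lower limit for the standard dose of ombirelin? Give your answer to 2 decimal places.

2.27 mg/dL

Standard dose requires CrCl ≥ 40 mL/min.
Set (140 − 27) × 68 × 0.85 / (72 × SCr) = 40
SCr = (140 − 27) × 68 × 0.85 / (72 × 40) = 2.268 mg/dL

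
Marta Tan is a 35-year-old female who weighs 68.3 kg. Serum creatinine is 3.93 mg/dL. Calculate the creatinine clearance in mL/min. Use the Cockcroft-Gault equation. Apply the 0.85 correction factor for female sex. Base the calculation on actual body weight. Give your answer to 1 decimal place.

21.5 mL/min

CrCl = (140 − 35) × 68.3 / (72 × 3.93) × 0.85 = 7171.5 / 282.96 × 0.85 ≈ 21.5 mL/min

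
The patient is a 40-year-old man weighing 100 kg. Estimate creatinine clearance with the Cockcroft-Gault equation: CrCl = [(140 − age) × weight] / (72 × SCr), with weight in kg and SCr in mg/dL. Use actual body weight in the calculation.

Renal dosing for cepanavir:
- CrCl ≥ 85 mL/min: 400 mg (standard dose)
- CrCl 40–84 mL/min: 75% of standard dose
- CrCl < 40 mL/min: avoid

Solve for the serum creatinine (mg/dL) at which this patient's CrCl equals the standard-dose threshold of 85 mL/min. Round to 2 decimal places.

1.63 mg/dL

Standard dose requires CrCl ≥ 85 mL/min.
Set (140 − 40) × 100 / (72 × SCr) = 85
SCr = (140 − 40) × 100 / (72 × 85) = 1.634 mg/dL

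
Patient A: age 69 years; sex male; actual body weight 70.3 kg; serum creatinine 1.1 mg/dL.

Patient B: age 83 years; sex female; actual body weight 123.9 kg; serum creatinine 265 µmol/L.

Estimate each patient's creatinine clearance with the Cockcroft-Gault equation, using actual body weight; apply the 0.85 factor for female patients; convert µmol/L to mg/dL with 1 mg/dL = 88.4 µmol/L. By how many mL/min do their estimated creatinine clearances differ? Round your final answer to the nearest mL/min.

Patient A: CrCl = (140 − 69) × 70.3 / (72 × 1.1) = 4991.3 / 79.20 ≈ 63.0 mL/min
Patient B: SCr = 265 / 88.4 = 2.998 mg/dL
Patient B: CrCl = (140 − 83) × 123.9 / (72 × 2.998) × 0.85 = 7062.3 / 215.86 × 0.85 ≈ 27.8 mL/min
|63.0 − 27.8| = 35.2 mL/min

35 mL/min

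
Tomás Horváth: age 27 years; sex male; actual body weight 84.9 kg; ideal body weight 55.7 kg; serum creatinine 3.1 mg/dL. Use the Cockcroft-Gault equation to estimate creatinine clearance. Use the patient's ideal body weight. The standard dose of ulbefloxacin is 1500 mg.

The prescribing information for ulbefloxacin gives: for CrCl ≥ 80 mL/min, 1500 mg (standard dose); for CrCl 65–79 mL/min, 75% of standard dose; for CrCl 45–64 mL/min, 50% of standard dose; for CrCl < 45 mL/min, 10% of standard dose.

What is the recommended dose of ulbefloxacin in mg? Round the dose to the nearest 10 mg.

CrCl = (140 − 27) × 55.7 / (72 × 3.1) = 6294.1 / 223.20 ≈ 28.2 mL/min
CrCl ≈ 28 mL/min → bracket < 45 mL/min.
10% of 1500 mg = 150 mg

150 mg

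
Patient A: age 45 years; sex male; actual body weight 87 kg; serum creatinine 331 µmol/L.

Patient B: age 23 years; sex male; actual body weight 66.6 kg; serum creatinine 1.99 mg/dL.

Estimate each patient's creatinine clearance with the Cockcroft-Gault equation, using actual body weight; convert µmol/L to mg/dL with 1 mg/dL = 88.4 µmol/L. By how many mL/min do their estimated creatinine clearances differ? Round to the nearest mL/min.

24 mL/min

Patient A: SCr = 331 / 88.4 = 3.744 mg/dL
Patient A: CrCl = (140 − 45) × 87 / (72 × 3.744) = 8265.0 / 269.57 ≈ 30.7 mL/min
Patient B: CrCl = (140 − 23) × 66.6 / (72 × 1.99) = 7792.2 / 143.28 ≈ 54.4 mL/min
|30.7 − 54.4| = 23.7 mL/min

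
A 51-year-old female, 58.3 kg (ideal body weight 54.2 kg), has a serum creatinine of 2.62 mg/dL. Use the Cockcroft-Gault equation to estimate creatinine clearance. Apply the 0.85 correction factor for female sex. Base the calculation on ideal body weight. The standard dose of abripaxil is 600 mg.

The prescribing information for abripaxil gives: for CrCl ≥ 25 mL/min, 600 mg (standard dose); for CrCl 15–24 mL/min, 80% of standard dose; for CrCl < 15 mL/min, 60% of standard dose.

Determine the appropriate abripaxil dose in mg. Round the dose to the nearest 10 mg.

CrCl = (140 − 51) × 54.2 / (72 × 2.62) × 0.85 = 4823.8 / 188.64 × 0.85 ≈ 21.7 mL/min
CrCl ≈ 22 mL/min → bracket 15–24 mL/min.
80% of 600 mg = 480 mg

480 mg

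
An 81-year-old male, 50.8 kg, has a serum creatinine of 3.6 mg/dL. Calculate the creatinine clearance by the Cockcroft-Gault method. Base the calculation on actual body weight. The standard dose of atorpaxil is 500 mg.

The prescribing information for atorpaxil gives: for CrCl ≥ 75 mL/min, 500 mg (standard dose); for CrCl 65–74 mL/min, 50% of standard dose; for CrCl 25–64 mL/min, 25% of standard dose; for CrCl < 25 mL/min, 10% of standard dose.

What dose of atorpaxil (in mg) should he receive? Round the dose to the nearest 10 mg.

50 mg

CrCl = (140 − 81) × 50.8 / (72 × 3.6) = 2997.2 / 259.20 ≈ 11.6 mL/min
CrCl ≈ 12 mL/min → bracket < 25 mL/min.
10% of 500 mg = 50 mg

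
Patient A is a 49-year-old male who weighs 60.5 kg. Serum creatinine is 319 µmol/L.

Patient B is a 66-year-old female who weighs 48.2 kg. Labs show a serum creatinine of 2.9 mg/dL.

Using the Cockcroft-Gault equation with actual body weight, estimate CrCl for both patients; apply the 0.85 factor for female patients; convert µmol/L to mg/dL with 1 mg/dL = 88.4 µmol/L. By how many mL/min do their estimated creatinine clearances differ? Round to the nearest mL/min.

7 mL/min

Patient A: SCr = 319 / 88.4 = 3.609 mg/dL
Patient A: CrCl = (140 − 49) × 60.5 / (72 × 3.609) = 5505.5 / 259.85 ≈ 21.2 mL/min
Patient B: CrCl = (140 − 66) × 48.2 / (72 × 2.9) × 0.85 = 3566.8 / 208.80 × 0.85 ≈ 14.5 mL/min
|21.2 − 14.5| = 6.7 mL/min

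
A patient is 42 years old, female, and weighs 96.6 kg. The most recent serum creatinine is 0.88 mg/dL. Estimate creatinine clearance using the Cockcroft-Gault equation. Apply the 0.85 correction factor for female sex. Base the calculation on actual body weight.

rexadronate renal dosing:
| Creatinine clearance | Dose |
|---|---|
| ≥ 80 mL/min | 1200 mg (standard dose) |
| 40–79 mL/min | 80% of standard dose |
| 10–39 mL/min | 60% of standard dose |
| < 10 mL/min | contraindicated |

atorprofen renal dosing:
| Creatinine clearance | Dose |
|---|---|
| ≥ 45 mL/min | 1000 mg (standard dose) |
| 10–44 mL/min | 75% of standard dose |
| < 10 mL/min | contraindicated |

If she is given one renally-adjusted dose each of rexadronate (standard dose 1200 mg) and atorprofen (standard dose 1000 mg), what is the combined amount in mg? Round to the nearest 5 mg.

2200 mg

CrCl = (140 − 42) × 96.6 / (72 × 0.88) × 0.85 = 9466.8 / 63.36 × 0.85 ≈ 127.0 mL/min
CrCl ≈ 127 mL/min.
rexadronate: ≥ 80 mL/min → 100% of 1200 mg = 1200 mg.
atorprofen: ≥ 45 mL/min → 100% of 1000 mg = 1000 mg.
Total = 1200 + 1000 = 2200 mg.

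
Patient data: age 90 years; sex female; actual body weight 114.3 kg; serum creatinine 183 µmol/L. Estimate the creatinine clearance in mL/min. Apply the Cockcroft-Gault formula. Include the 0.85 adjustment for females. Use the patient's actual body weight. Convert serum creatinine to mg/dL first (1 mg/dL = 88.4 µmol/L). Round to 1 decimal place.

SCr = 183 / 88.4 = 2.07 mg/dL
CrCl = (140 − 90) × 114.3 / (72 × 2.07) × 0.85 = 5715.0 / 149.04 × 0.85 ≈ 32.6 mL/min

32.6 mL/min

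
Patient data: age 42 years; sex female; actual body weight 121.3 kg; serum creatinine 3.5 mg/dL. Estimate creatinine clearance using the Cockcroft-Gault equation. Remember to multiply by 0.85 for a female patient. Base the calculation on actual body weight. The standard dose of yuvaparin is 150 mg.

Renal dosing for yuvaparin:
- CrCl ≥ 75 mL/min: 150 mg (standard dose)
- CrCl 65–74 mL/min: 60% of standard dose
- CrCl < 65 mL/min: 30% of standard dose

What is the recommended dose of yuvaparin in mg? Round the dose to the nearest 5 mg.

45 mg

CrCl = (140 − 42) × 121.3 / (72 × 3.5) × 0.85 = 11887.4 / 252.00 × 0.85 ≈ 40.1 mL/min
CrCl ≈ 40 mL/min → bracket < 65 mL/min.
30% of 150 mg = 45 mg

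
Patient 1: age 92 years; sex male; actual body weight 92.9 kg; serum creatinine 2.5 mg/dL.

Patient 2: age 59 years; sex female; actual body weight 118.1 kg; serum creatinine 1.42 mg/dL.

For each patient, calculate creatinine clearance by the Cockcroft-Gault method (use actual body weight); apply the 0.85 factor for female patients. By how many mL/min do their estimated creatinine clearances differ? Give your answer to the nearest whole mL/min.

55 mL/min

Patient 1: CrCl = (140 − 92) × 92.9 / (72 × 2.5) = 4459.2 / 180.00 ≈ 24.8 mL/min
Patient 2: CrCl = (140 − 59) × 118.1 / (72 × 1.42) × 0.85 = 9566.1 / 102.24 × 0.85 ≈ 79.5 mL/min
|24.8 − 79.5| = 54.7 mL/min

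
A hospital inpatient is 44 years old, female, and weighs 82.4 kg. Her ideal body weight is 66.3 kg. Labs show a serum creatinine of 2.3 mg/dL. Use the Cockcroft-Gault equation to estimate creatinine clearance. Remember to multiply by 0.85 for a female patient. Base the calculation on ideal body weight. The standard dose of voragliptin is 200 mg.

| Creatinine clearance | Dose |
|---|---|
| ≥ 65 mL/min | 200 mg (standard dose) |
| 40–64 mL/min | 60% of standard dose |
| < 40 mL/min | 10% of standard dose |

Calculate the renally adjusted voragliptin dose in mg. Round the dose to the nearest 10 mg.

20 mg

CrCl = (140 − 44) × 66.3 / (72 × 2.3) × 0.85 = 6364.8 / 165.60 × 0.85 ≈ 32.7 mL/min
CrCl ≈ 33 mL/min → bracket < 40 mL/min.
10% of 200 mg = 20 mg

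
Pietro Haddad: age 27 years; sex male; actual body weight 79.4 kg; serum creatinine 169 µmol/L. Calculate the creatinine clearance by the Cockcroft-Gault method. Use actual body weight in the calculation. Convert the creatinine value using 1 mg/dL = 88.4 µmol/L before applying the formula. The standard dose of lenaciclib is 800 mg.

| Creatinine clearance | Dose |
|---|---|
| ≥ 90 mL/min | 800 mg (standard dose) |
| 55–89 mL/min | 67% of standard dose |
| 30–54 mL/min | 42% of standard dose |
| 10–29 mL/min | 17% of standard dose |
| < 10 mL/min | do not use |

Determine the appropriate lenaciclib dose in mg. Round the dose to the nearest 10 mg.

540 mg

SCr = 169 / 88.4 = 1.912 mg/dL
CrCl = (140 − 27) × 79.4 / (72 × 1.912) = 8972.2 / 137.66 ≈ 65.2 mL/min
CrCl ≈ 65 mL/min → bracket 55–89 mL/min.
67% of 800 mg = 536 mg → 540 mg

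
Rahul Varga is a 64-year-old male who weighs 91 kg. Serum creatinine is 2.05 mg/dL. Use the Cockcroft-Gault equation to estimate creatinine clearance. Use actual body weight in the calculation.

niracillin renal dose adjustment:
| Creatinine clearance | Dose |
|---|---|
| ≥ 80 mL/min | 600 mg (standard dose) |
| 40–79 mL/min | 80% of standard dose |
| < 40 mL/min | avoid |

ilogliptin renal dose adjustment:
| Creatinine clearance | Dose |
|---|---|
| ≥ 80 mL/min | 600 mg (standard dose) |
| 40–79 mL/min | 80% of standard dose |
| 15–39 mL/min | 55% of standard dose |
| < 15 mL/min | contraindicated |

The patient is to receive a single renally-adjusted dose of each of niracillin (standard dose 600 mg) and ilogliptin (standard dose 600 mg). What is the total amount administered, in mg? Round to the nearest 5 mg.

CrCl = (140 − 64) × 91 / (72 × 2.05) = 6916.0 / 147.60 ≈ 46.9 mL/min
CrCl ≈ 47 mL/min.
niracillin: 40–79 mL/min → 80% of 600 mg = 480 mg.
ilogliptin: 40–79 mL/min → 80% of 600 mg = 480 mg.
Total = 480 + 480 = 960 mg.

960 mg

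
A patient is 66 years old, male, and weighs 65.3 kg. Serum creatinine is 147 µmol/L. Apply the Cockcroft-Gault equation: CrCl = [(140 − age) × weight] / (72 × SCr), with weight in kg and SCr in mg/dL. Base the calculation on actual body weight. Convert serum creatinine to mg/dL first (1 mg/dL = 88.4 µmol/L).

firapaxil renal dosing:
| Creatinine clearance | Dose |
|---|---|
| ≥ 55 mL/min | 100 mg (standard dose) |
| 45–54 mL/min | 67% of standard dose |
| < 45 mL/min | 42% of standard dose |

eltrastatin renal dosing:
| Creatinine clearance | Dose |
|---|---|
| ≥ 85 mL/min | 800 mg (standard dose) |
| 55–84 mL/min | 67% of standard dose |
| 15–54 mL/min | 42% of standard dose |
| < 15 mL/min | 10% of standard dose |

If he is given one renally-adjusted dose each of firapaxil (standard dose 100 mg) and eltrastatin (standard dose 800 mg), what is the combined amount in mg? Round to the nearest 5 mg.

380 mg

SCr = 147 / 88.4 = 1.663 mg/dL
CrCl = (140 − 66) × 65.3 / (72 × 1.663) = 4832.2 / 119.74 ≈ 40.4 mL/min
CrCl ≈ 40 mL/min.
firapaxil: < 45 mL/min → 42% of 100 mg = 42 mg.
eltrastatin: 15–54 mL/min → 42% of 800 mg = 336 mg.
Total = 42 + 336 = 378 mg.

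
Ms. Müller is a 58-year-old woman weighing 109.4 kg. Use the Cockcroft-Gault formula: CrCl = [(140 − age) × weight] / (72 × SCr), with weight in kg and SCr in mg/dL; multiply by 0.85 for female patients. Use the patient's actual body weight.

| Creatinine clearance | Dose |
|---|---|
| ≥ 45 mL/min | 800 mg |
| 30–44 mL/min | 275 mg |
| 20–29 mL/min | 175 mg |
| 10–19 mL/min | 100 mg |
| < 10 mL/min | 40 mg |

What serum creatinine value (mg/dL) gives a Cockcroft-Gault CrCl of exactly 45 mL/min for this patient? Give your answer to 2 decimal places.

Standard dose requires CrCl ≥ 45 mL/min.
Set (140 − 58) × 109.4 × 0.85 / (72 × SCr) = 45
SCr = (140 − 58) × 109.4 × 0.85 / (72 × 45) = 2.353 mg/dL

2.35 mg/dL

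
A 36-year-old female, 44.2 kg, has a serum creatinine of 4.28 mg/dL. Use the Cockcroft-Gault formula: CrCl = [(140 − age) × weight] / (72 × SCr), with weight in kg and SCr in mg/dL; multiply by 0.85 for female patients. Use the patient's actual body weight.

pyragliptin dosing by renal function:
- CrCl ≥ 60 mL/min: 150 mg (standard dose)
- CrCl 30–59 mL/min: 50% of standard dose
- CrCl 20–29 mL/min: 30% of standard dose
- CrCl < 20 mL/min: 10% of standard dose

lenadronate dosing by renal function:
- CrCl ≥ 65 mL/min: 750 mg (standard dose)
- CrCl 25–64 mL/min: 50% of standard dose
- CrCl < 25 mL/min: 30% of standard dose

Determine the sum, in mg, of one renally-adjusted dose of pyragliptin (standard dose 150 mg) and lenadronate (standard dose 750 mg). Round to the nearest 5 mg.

240 mg

CrCl = (140 − 36) × 44.2 / (72 × 4.28) × 0.85 = 4596.8 / 308.16 × 0.85 ≈ 12.7 mL/min
CrCl ≈ 13 mL/min.
pyragliptin: < 20 mL/min → 10% of 150 mg = 15 mg.
lenadronate: < 25 mL/min → 30% of 750 mg = 225 mg.
Total = 15 + 225 = 240 mg.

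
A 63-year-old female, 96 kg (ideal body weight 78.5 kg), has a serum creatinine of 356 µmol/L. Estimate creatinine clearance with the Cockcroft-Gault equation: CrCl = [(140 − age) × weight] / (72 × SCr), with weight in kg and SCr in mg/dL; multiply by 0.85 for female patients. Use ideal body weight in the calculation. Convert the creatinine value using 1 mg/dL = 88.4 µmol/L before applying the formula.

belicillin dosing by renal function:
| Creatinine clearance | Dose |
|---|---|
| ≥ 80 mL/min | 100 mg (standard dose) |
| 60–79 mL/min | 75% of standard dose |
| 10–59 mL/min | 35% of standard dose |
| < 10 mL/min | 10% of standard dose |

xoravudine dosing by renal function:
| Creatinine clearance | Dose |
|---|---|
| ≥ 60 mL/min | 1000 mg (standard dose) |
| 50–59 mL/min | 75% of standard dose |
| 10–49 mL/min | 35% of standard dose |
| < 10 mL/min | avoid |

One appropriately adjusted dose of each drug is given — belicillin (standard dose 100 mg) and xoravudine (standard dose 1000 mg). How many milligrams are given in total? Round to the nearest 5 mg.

SCr = 356 / 88.4 = 4.027 mg/dL
CrCl = (140 − 63) × 78.5 / (72 × 4.027) × 0.85 = 6044.5 / 289.94 × 0.85 ≈ 17.7 mL/min
CrCl ≈ 18 mL/min.
belicillin: 10–59 mL/min → 35% of 100 mg = 35 mg.
xoravudine: 10–49 mL/min → 35% of 1000 mg = 350 mg.
Total = 35 + 350 = 385 mg.

385 mg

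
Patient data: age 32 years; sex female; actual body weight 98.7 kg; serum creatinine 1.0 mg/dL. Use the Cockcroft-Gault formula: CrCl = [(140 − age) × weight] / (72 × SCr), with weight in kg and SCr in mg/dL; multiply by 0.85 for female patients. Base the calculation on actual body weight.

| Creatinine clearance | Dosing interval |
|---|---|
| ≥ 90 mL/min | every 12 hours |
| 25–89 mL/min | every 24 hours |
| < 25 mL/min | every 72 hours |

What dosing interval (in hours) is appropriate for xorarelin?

every 12 hours

CrCl = (140 − 32) × 98.7 / (72 × 1) × 0.85 = 10659.6 / 72.00 × 0.85 ≈ 125.8 mL/min
CrCl ≈ 126 mL/min → bracket ≥ 90 mL/min → every 12 hours.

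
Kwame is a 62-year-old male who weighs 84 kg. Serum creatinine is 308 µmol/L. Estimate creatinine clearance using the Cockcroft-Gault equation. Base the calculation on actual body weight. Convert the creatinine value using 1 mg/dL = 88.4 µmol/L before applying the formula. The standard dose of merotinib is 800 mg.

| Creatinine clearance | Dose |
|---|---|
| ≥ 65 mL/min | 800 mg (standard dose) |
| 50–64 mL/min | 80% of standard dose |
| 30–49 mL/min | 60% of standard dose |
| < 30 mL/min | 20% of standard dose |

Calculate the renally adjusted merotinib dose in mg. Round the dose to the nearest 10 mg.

160 mg

SCr = 308 / 88.4 = 3.484 mg/dL
CrCl = (140 − 62) × 84 / (72 × 3.484) = 6552.0 / 250.85 ≈ 26.1 mL/min
CrCl ≈ 26 mL/min → bracket < 30 mL/min.
20% of 800 mg = 160 mg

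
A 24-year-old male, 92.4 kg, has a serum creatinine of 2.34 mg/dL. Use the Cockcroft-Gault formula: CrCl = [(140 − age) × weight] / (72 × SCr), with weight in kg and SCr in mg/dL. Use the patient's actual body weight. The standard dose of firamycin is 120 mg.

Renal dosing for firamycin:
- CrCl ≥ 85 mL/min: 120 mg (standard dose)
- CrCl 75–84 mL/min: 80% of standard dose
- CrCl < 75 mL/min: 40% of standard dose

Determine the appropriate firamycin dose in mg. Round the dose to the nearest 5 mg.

50 mg

CrCl = (140 − 24) × 92.4 / (72 × 2.34) = 10718.4 / 168.48 ≈ 63.6 mL/min
CrCl ≈ 64 mL/min → bracket < 75 mL/min.
40% of 120 mg = 48 mg → 50 mg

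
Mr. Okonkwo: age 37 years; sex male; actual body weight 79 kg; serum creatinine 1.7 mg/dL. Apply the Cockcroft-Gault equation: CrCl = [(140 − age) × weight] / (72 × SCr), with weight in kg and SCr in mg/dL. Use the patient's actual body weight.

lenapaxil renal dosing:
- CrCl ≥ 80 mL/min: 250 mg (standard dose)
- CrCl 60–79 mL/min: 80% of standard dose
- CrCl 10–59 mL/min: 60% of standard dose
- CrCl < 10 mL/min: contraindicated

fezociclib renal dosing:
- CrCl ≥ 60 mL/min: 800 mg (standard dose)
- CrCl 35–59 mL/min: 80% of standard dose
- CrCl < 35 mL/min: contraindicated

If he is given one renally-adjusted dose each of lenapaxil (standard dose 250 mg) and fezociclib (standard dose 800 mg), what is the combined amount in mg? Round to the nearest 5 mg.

1000 mg

CrCl = (140 − 37) × 79 / (72 × 1.7) = 8137.0 / 122.40 ≈ 66.5 mL/min
CrCl ≈ 66 mL/min.
lenapaxil: 60–79 mL/min → 80% of 250 mg = 200 mg.
fezociclib: ≥ 60 mL/min → 100% of 800 mg = 800 mg.
Total = 200 + 800 = 1000 mg.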